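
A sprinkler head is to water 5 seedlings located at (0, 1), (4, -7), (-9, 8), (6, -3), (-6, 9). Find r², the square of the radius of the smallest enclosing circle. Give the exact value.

A smallest enclosing disk is always determined by at most three of the input points on its boundary.
The farthest pair is (4, -7)–(-9, 8) with squared distance 394. The circle on this segment as diameter has centre (-2.5, 0.5) and r² = 394/4 = 98.5.
Check (0, 1): distance² to centre = 6.5 ≤ 98.5, so it lies inside.
All remaining points lie in this disk, and no smaller disk contains both endpoints, so this is the minimum enclosing circle.

98.5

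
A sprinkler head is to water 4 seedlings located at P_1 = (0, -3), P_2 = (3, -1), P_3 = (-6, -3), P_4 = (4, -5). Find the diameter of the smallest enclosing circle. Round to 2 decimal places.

10.20

The minimum enclosing circle of a finite set is fixed by two of the points (as a diameter) or three (as a circumcircle).
The farthest pair is P_3–P_4 with squared distance 104. The circle on this segment as diameter has centre (-1, -4) and r² = 104/4 = 26.
Check P_1: distance² to centre = 2 ≤ 26, so it lies inside.
All remaining points lie in this disk, and no smaller disk contains both endpoints, so this is the minimum enclosing circle.
Diameter = 2r = 2√26 ≈ 10.20.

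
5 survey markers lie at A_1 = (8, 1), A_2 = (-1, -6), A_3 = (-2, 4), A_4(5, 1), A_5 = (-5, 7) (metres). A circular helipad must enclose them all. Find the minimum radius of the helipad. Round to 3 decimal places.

The minimum enclosing circle of a finite set is fixed by two of the points (as a diameter) or three (as a circumcircle).
The minimum enclosing circle is determined by three boundary points: A_1, A_2, A_5.
Their circumcentre is (21/58, 89/58) with r² = 98605/1682.
The farthest remaining point A_4 is at distance² 36661/1682 ≤ 98605/1682.
r = √(98605/1682) ≈ 7.657.

7.657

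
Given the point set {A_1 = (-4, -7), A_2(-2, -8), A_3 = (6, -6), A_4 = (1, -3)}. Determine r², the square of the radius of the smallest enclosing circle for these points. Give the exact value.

25.25

The farthest pair is A_1–A_3 with squared distance 101. The circle on this segment as diameter has centre (1, -6.5) and r² = 101/4 = 25.25.
Check A_2: distance² to centre = 11.25 ≤ 25.25, so it lies inside.
All remaining points lie in this disk, and no smaller disk contains both endpoints, so this is the minimum enclosing circle.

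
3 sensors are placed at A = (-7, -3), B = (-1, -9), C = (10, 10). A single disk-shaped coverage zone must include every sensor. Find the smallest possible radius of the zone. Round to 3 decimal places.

Side lengths²: AB² = 72, AC² = 458, BC² = 482.
Since BC² = 482 < 458 + 72 = 530, the triangle is acute, so the smallest enclosing circle is the circumcircle.
Circumcentre = (97/30, 37/30), r² = 55189/450.
r = √(55189/450) ≈ 11.074.

11.074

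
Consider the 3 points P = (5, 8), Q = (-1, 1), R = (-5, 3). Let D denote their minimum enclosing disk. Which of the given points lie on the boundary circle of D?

P, R

Side lengths²: PQ² = 85, PR² = 125, QR² = 20.
Since PR² = 125 ≥ 85 + 20 = 105, the angle opposite PR is not acute, so the smallest enclosing circle has PR as diameter.
Centre = midpoint of PR = (0, 5.5), r² = 125/4 = 31.25.
The points at distance exactly r from the centre are P, R — 2 points.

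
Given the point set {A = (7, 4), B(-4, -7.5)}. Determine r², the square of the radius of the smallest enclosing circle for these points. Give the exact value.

63.3125

The smallest circle enclosing two points has them as diameter endpoints.
Centre = midpoint = (1.5, -1.75); r² = |AB|²/4 = 253.25/4 = 63.3125.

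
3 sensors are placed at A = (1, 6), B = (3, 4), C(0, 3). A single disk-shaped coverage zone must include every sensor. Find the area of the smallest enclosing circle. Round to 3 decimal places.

Side lengths²: AB² = 8, AC² = 10, BC² = 10.
Since BC² = 10 < 10 + 8 = 18, the triangle is acute, so the smallest enclosing circle is the circumcircle.
Circumcentre = (1.25, 4.25), r² = 3.125.
Area = π·r² = π·3.125 ≈ 9.817.

9.817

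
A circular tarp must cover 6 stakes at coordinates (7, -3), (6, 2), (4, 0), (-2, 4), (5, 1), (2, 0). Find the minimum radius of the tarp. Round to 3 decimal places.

The minimum enclosing circle of a finite set is fixed by two of the points (as a diameter) or three (as a circumcircle).
The farthest pair is (7, -3)–(-2, 4) with squared distance 130. The circle on this segment as diameter has centre (2.5, 0.5) and r² = 130/4 = 32.5.
Check (6, 2): distance² to centre = 14.5 ≤ 32.5, so it lies inside.
All remaining points lie in this disk, and no smaller disk contains both endpoints, so this is the minimum enclosing circle.
r = √(32.5) ≈ 5.701.

5.701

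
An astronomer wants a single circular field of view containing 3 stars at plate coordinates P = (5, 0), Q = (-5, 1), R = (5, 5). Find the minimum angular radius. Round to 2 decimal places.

Side lengths²: PQ² = 101, PR² = 25, QR² = 116.
Since QR² = 116 < 101 + 25 = 126, the triangle is acute, so the smallest enclosing circle is the circumcircle.
Circumcentre = (0.2, 2.5), r² = 29.29.
r = √(29.29) ≈ 5.41.

5.41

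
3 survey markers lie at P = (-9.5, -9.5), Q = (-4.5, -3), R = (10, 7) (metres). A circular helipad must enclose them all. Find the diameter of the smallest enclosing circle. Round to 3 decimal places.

Side lengths²: PQ² = 67.25, PR² = 652.5, QR² = 310.25.
Since PR² = 652.5 ≥ 310.25 + 67.25 = 377.5, the angle opposite PR is not acute, so the smallest enclosing circle has PR as diameter.
Centre = midpoint of PR = (0.25, -1.25), r² = 652.5/4 = 163.125.
Diameter = 2r = 2√(163.125) ≈ 25.544.

25.544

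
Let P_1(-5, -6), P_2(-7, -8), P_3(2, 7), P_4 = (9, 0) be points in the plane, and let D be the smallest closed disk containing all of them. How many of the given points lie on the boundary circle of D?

3

By Welzl's lemma the MEC is supported by two points (diametrically opposite) or three points (on a circumcircle).
The minimum enclosing circle is determined by three boundary points: P_2, P_3, P_4.
Their circumcentre is (0, -2) with r² = 85.
The farthest remaining point P_1 is at distance² 41 ≤ 85.
The points at distance exactly r from the centre are P_2, P_3, P_4 — 3 points.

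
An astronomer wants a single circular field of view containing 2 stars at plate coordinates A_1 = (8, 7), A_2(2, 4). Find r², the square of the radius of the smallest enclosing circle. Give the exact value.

The smallest circle enclosing two points has them as diameter endpoints.
Centre = midpoint = (5, 5.5); r² = |A_1A_2|²/4 = 45/4 = 11.25.

11.25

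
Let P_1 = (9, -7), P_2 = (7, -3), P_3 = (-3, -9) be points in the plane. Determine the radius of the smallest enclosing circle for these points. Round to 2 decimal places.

Side lengths²: P_1P_2² = 20, P_1P_3² = 148, P_2P_3² = 136.
Since P_1P_3² = 148 < 136 + 20 = 156, the triangle is acute, so the smallest enclosing circle is the circumcircle.
Circumcentre = (38/13, -98/13), r² = 6290/169.
r = √(6290/169) ≈ 6.10.

6.10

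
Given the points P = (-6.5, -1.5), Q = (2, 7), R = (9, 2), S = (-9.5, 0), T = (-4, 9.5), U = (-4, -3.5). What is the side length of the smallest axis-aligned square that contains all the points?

18.5

The bounding box has width 18.5 and height 13.
An axis-aligned square enclosing the set must have side ≥ max(width, height).
So the minimum side is max(18.5, 13) = 18.5.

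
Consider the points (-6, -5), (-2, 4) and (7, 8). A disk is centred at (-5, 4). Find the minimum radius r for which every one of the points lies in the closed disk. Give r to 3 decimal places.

12.649

The required radius is the distance from (-5, 4) to the farthest point.
Squared distances: 82, 9, 160.
Maximum is 160, attained at (7, 8).
r = √160 ≈ 12.649.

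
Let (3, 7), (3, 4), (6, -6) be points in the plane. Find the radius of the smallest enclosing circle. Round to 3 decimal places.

6.671

Call the three points A, B, C in the order given.
Side lengths²: AB² = 9, AC² = 178, BC² = 109.
Since AC² = 178 ≥ 109 + 9 = 118, the angle opposite AC is not acute, so the smallest enclosing circle has AC as diameter.
Centre = midpoint of AC = (4.5, 0.5), r² = 178/4 = 44.5.
r = √(44.5) ≈ 6.671.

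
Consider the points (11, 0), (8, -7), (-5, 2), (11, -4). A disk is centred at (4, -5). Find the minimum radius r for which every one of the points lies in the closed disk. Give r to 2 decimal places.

11.40

The required radius is the distance from (4, -5) to the farthest point.
Squared distances: 74, 20, 130, 50.
Maximum is 130, attained at (-5, 2).
r = √130 ≈ 11.40.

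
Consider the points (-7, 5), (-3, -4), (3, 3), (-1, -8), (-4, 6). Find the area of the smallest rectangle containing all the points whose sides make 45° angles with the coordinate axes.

142.5

In coordinates u = x + y, v = x − y the rectangle is axis-aligned; the map (x,y)→(u,v) scales areas by 2.
u-values: -2, -7, 6, -9, 2; range = 6 − (-9) = 15.
v-values: -12, 1, 0, 7, -10; range = 7 − (-12) = 19.
Area = (15 × 19) / 2 = 142.5.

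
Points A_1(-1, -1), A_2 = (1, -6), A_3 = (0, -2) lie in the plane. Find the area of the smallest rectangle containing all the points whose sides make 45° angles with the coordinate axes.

In coordinates u = x + y, v = x − y the rectangle is axis-aligned; the map (x,y)→(u,v) scales areas by 2.
u-values: -2, -5, -2; range = -2 − (-5) = 3.
v-values: 0, 7, 2; range = 7 − 0 = 7.
Area = (3 × 7) / 2 = 10.5.

10.5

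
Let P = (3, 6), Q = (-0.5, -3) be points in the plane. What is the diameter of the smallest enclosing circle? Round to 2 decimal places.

The smallest circle enclosing two points has them as diameter endpoints.
Centre = midpoint = (1.25, 1.5); r² = |PQ|²/4 = 93.25/4 = 23.3125.
Diameter = 2r = 2√(23.3125) ≈ 9.66.

9.66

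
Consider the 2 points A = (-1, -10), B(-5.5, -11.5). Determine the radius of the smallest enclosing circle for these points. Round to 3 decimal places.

The smallest circle enclosing two points has them as diameter endpoints.
Centre = midpoint = (-3.25, -10.75); r² = |AB|²/4 = 22.5/4 = 5.625.
r = √(5.625) ≈ 2.372.

2.372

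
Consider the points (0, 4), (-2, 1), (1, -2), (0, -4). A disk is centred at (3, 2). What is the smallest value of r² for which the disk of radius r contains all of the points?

The required radius is the distance from (3, 2) to the farthest point.
Squared distances: 13, 26, 20, 45.
Maximum is 45, attained at (0, -4).

45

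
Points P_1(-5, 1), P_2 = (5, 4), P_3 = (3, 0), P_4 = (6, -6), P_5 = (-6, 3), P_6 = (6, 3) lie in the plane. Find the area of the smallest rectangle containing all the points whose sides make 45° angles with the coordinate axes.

136.5

In coordinates u = x + y, v = x − y the rectangle is axis-aligned; the map (x,y)→(u,v) scales areas by 2.
u-values: -4, 9, 3, 0, -3, 9; range = 9 − (-4) = 13.
v-values: -6, 1, 3, 12, -9, 3; range = 12 − (-9) = 21.
Area = (13 × 21) / 2 = 136.5.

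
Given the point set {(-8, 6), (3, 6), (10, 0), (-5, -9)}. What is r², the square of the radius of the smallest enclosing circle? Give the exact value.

9945/98

The minimum enclosing circle of a finite set is fixed by two of the points (as a diameter) or three (as a circumcircle).
The minimum enclosing circle is determined by three boundary points: (-8, 6), (10, 0), (-5, -9).
Their circumcentre is (-1/14, -3/14) with r² = 9945/98.
The farthest remaining point (3, 6) is at distance² 4709/98 ≤ 9945/98.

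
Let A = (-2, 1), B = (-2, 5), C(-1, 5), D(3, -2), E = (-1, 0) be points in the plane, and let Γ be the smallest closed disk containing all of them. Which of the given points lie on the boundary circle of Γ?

B, D

A smallest enclosing disk is always determined by at most three of the input points on its boundary.
The farthest pair is B–D with squared distance 74. The circle on this segment as diameter has centre (0.5, 1.5) and r² = 74/4 = 18.5.
Check A: distance² to centre = 6.5 ≤ 18.5, so it lies inside.
All remaining points lie in this disk, and no smaller disk contains both endpoints, so this is the minimum enclosing circle.
The points at distance exactly r from the centre are B, D — 2 points.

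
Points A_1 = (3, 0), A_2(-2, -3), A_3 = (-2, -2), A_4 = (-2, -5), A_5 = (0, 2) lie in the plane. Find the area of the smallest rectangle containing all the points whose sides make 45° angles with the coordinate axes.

In coordinates u = x + y, v = x − y the rectangle is axis-aligned; the map (x,y)→(u,v) scales areas by 2.
u-values: 3, -5, -4, -7, 2; range = 3 − (-7) = 10.
v-values: 3, 1, 0, 3, -2; range = 3 − (-2) = 5.
Area = (10 × 5) / 2 = 25.

25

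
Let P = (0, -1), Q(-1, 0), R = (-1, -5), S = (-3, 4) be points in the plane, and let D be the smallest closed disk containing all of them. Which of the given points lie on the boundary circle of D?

R, S

The farthest pair is R–S with squared distance 85. The circle on this segment as diameter has centre (-2, -0.5) and r² = 85/4 = 21.25.
Check P: distance² to centre = 4.25 ≤ 21.25, so it lies inside.
All remaining points lie in this disk, and no smaller disk contains both endpoints, so this is the minimum enclosing circle.
The points at distance exactly r from the centre are R, S — 2 points.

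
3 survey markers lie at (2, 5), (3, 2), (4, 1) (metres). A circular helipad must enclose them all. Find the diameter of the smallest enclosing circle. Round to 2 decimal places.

Call the three points A, B, C in the order given.
Side lengths²: AB² = 10, AC² = 20, BC² = 2.
Since AC² = 20 ≥ 10 + 2 = 12, the angle opposite AC is not acute, so the smallest enclosing circle has AC as diameter.
Centre = midpoint of AC = (3, 3), r² = 20/4 = 5.
Diameter = 2r = 2√5 ≈ 4.47.

4.47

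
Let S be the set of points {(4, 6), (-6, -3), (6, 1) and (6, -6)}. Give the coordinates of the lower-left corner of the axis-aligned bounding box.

(-6, -6)

x-range [-6, 6], y-range [-6, 6].
The lower-left corner is (-6, -6).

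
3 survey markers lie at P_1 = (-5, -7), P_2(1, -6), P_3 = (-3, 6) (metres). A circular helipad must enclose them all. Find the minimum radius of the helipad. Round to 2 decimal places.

Side lengths²: P_1P_2² = 37, P_1P_3² = 173, P_2P_3² = 160.
Since P_1P_3² = 173 < 160 + 37 = 197, the triangle is acute, so the smallest enclosing circle is the circumcircle.
Circumcentre = (-113/38, -25/38), r² = 32005/722.
r = √(32005/722) ≈ 6.66.

6.66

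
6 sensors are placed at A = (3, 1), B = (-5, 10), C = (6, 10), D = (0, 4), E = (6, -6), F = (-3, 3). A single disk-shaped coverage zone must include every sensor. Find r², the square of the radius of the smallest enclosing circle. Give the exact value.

By Welzl's lemma the MEC is supported by two points (diametrically opposite) or three points (on a circumcircle).
The farthest pair is B–E with squared distance 377. The circle on this segment as diameter has centre (0.5, 2) and r² = 377/4 = 94.25.
Check A: distance² to centre = 7.25 ≤ 94.25, so it lies inside.
All remaining points lie in this disk, and no smaller disk contains both endpoints, so this is the minimum enclosing circle.

94.25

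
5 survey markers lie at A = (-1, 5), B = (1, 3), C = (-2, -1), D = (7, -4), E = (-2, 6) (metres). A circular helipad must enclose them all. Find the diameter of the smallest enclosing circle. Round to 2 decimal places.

13.45

The minimum enclosing circle of a finite set is fixed by two of the points (as a diameter) or three (as a circumcircle).
The farthest pair is D–E with squared distance 181. The circle on this segment as diameter has centre (2.5, 1) and r² = 181/4 = 45.25.
Check A: distance² to centre = 28.25 ≤ 45.25, so it lies inside.
All remaining points lie in this disk, and no smaller disk contains both endpoints, so this is the minimum enclosing circle.
Diameter = 2r = 2√(45.25) ≈ 13.45.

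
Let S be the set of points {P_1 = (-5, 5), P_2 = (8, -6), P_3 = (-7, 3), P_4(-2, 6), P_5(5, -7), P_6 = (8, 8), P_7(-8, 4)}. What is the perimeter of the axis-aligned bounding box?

62

Width = max x − min x = 8 − (-8) = 16.
Height = max y − min y = 8 − (-7) = 15.
Perimeter = 2(16 + 15) = 62.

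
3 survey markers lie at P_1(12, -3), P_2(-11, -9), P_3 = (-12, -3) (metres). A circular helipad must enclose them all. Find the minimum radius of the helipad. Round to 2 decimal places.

Side lengths²: P_1P_2² = 565, P_1P_3² = 576, P_2P_3² = 37.
Since P_1P_3² = 576 < 565 + 37 = 602, the triangle is acute, so the smallest enclosing circle is the circumcircle.
Circumcentre = (0, -49/12), r² = 20905/144.
r = √(20905/144) ≈ 12.05.

12.05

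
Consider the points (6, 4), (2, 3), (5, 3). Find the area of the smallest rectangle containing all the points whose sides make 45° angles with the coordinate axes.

7.5

In coordinates u = x + y, v = x − y the rectangle is axis-aligned; the map (x,y)→(u,v) scales areas by 2.
u-values: 10, 5, 8; range = 10 − 5 = 5.
v-values: 2, -1, 2; range = 2 − (-1) = 3.
Area = (5 × 3) / 2 = 7.5.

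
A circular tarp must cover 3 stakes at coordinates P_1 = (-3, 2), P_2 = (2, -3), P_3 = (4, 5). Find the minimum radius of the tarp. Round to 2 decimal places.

4.44

Side lengths²: P_1P_2² = 50, P_1P_3² = 58, P_2P_3² = 68.
Since P_2P_3² = 68 < 58 + 50 = 108, the triangle is acute, so the smallest enclosing circle is the circumcircle.
Circumcentre = (1.4, 1.4), r² = 19.72.
r = √(19.72) ≈ 4.44.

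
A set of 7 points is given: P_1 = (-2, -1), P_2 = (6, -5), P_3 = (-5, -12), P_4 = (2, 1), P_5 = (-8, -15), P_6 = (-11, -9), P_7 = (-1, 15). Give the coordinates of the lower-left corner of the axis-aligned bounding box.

x-range [-11, 6], y-range [-15, 15].
The lower-left corner is (-11, -15).

(-11, -15)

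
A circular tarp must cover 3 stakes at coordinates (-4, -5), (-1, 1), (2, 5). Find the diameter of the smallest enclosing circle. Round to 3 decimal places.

Call the three points A, B, C in the order given.
Side lengths²: AB² = 45, AC² = 136, BC² = 25.
Since AC² = 136 ≥ 45 + 25 = 70, the angle opposite AC is not acute, so the smallest enclosing circle has AC as diameter.
Centre = midpoint of AC = (-1, 0), r² = 136/4 = 34.
Diameter = 2r = 2√34 ≈ 11.662.

11.662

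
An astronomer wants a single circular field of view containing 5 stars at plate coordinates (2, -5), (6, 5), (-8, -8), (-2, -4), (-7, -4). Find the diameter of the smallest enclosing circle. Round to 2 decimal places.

By Welzl's lemma the MEC is supported by two points (diametrically opposite) or three points (on a circumcircle).
The farthest pair is (6, 5)–(-8, -8) with squared distance 365. The circle on this segment as diameter has centre (-1, -1.5) and r² = 365/4 = 91.25.
Check (2, -5): distance² to centre = 21.25 ≤ 91.25, so it lies inside.
All remaining points lie in this disk, and no smaller disk contains both endpoints, so this is the minimum enclosing circle.
Diameter = 2r = 2√(91.25) ≈ 19.10.

19.10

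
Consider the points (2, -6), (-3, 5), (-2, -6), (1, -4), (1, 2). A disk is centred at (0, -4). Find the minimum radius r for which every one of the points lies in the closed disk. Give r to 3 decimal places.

The required radius is the distance from (0, -4) to the farthest point.
Squared distances: 8, 90, 8, 1, 37.
Maximum is 90, attained at (-3, 5).
r = √90 ≈ 9.487.

9.487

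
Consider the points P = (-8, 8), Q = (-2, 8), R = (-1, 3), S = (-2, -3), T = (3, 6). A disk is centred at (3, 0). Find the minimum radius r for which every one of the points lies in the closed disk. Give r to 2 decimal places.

13.60

The required radius is the distance from (3, 0) to the farthest point.
Squared distances: 185, 89, 25, 34, 36.
Maximum is 185, attained at P.
r = √185 ≈ 13.60.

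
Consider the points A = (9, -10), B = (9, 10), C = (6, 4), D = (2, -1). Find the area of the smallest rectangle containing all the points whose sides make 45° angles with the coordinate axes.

200

In coordinates u = x + y, v = x − y the rectangle is axis-aligned; the map (x,y)→(u,v) scales areas by 2.
u-values: -1, 19, 10, 1; range = 19 − (-1) = 20.
v-values: 19, -1, 2, 3; range = 19 − (-1) = 20.
Area = (20 × 20) / 2 = 200.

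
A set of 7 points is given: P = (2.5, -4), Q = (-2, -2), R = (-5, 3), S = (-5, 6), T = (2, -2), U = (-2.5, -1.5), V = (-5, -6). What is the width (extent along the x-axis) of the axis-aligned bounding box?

7.5

max x = 2.5, min x = -5, so width = 7.5.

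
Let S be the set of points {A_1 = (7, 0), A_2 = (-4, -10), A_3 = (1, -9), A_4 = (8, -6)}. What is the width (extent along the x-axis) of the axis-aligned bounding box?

12

max x = 8, min x = -4, so width = 12.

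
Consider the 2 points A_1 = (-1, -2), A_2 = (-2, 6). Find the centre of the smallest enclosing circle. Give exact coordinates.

The smallest circle enclosing two points has them as diameter endpoints.
Centre = midpoint = (-1.5, 2); r² = |A_1A_2|²/4 = 65/4 = 16.25.
Centre = (-1.5, 2).

(-1.5, 2)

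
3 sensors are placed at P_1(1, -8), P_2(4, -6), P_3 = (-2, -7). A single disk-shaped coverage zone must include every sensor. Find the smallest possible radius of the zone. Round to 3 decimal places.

Side lengths²: P_1P_2² = 13, P_1P_3² = 10, P_2P_3² = 37.
Since P_2P_3² = 37 ≥ 13 + 10 = 23, the angle opposite P_2P_3 is not acute, so the smallest enclosing circle has P_2P_3 as diameter.
Centre = midpoint of P_2P_3 = (1, -6.5), r² = 37/4 = 9.25.
r = √(9.25) ≈ 3.041.

3.041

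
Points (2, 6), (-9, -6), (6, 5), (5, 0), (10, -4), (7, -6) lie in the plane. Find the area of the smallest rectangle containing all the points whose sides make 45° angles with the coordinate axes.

234

In coordinates u = x + y, v = x − y the rectangle is axis-aligned; the map (x,y)→(u,v) scales areas by 2.
u-values: 8, -15, 11, 5, 6, 1; range = 11 − (-15) = 26.
v-values: -4, -3, 1, 5, 14, 13; range = 14 − (-4) = 18.
Area = (26 × 18) / 2 = 234.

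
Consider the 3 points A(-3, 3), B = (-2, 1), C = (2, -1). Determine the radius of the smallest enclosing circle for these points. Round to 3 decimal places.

3.202

Side lengths²: AB² = 5, AC² = 41, BC² = 20.
Since AC² = 41 ≥ 20 + 5 = 25, the angle opposite AC is not acute, so the smallest enclosing circle has AC as diameter.
Centre = midpoint of AC = (-0.5, 1), r² = 41/4 = 10.25.
r = √(10.25) ≈ 3.202.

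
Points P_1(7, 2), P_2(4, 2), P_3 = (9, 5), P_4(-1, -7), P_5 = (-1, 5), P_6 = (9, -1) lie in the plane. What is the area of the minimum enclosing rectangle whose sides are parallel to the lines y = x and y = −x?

176

In coordinates u = x + y, v = x − y the rectangle is axis-aligned; the map (x,y)→(u,v) scales areas by 2.
u-values: 9, 6, 14, -8, 4, 8; range = 14 − (-8) = 22.
v-values: 5, 2, 4, 6, -6, 10; range = 10 − (-6) = 16.
Area = (22 × 16) / 2 = 176.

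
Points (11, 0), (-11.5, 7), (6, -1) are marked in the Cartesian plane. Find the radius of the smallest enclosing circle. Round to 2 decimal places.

Call the three points A, B, C in the order given.
Side lengths²: AB² = 555.25, AC² = 26, BC² = 370.25.
Since AB² = 555.25 ≥ 370.25 + 26 = 396.25, the angle opposite AB is not acute, so the smallest enclosing circle has AB as diameter.
Centre = midpoint of AB = (-0.25, 3.5), r² = 555.25/4 = 138.8125.
r = √(138.8125) ≈ 11.78.

11.78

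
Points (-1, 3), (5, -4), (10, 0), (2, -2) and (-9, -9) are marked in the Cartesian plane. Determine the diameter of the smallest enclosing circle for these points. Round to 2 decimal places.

21.02

By Welzl's lemma the MEC is supported by two points (diametrically opposite) or three points (on a circumcircle).
The farthest pair is (10, 0)–(-9, -9) with squared distance 442. The circle on this segment as diameter has centre (0.5, -4.5) and r² = 442/4 = 110.5.
Check (-1, 3): distance² to centre = 58.5 ≤ 110.5, so it lies inside.
All remaining points lie in this disk, and no smaller disk contains both endpoints, so this is the minimum enclosing circle.
Diameter = 2r = 2√(110.5) ≈ 21.02.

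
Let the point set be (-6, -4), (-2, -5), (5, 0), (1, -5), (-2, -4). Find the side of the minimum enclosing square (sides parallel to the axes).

The bounding box has width 11 and height 5.
An axis-aligned square enclosing the set must have side ≥ max(width, height).
So the minimum side is max(11, 5) = 11.

11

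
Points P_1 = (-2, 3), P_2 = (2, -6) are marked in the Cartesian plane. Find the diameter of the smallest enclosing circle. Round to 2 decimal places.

9.85

The smallest circle enclosing two points has them as diameter endpoints.
Centre = midpoint = (0, -1.5); r² = |P_1P_2|²/4 = 97/4 = 24.25.
Diameter = 2r = 2√(24.25) ≈ 9.85.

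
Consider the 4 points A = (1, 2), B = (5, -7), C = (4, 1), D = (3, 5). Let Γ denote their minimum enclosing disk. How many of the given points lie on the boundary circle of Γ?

A smallest enclosing disk is always determined by at most three of the input points on its boundary.
The farthest pair is B–D with squared distance 148. The circle on this segment as diameter has centre (4, -1) and r² = 148/4 = 37.
Check A: distance² to centre = 18 ≤ 37, so it lies inside.
All remaining points lie in this disk, and no smaller disk contains both endpoints, so this is the minimum enclosing circle.
The points at distance exactly r from the centre are B, D — 2 points.

2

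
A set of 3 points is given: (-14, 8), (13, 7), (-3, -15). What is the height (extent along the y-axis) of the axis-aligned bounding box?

max y = 8, min y = -15, so height = 23.

23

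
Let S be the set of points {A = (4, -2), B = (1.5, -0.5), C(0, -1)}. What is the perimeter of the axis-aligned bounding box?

11

Width = max x − min x = 4 − 0 = 4.
Height = max y − min y = -0.5 − (-2) = 1.5.
Perimeter = 2(4 + 1.5) = 11.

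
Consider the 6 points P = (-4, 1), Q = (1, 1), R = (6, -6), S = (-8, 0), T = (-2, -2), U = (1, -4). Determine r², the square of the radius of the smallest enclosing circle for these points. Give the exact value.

58

The minimum enclosing circle of a finite set is fixed by two of the points (as a diameter) or three (as a circumcircle).
The farthest pair is R–S with squared distance 232. The circle on this segment as diameter has centre (-1, -3) and r² = 232/4 = 58.
Check P: distance² to centre = 25 ≤ 58, so it lies inside.
All remaining points lie in this disk, and no smaller disk contains both endpoints, so this is the minimum enclosing circle.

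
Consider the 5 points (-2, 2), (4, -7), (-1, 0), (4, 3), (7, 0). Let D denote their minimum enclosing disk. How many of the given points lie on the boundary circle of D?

3

By Welzl's lemma the MEC is supported by two points (diametrically opposite) or three points (on a circumcircle).
The minimum enclosing circle is determined by three boundary points: (-2, 2), (4, -7), (7, 0).
Their circumcentre is (85/46, -89/46) with r² = 32045/1058.
The farthest remaining point (4, 3) is at distance² 30665/1058 ≤ 32045/1058.
The points at distance exactly r from the centre are (-2, 2), (4, -7), (7, 0) — 3 points.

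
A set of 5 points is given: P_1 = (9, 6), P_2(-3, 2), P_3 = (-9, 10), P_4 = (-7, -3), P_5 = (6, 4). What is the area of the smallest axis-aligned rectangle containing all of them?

234

x ranges over [-9, 9], width 18.
y ranges over [-3, 10], height 13.
Area = 18 × 13 = 234.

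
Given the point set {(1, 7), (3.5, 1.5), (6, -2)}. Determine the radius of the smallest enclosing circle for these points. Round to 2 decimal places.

5.15

Call the three points A, B, C in the order given.
Side lengths²: AB² = 36.5, AC² = 106, BC² = 18.5.
Since AC² = 106 ≥ 36.5 + 18.5 = 55, the angle opposite AC is not acute, so the smallest enclosing circle has AC as diameter.
Centre = midpoint of AC = (3.5, 2.5), r² = 106/4 = 26.5.
r = √(26.5) ≈ 5.15.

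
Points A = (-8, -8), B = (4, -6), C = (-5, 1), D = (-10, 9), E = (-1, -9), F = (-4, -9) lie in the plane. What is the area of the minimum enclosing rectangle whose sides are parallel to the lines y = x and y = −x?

217.5

In coordinates u = x + y, v = x − y the rectangle is axis-aligned; the map (x,y)→(u,v) scales areas by 2.
u-values: -16, -2, -4, -1, -10, -13; range = -1 − (-16) = 15.
v-values: 0, 10, -6, -19, 8, 5; range = 10 − (-19) = 29.
Area = (15 × 29) / 2 = 217.5.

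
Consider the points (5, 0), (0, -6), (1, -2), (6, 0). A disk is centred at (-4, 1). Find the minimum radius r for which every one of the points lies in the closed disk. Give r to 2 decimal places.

The required radius is the distance from (-4, 1) to the farthest point.
Squared distances: 82, 65, 34, 101.
Maximum is 101, attained at (6, 0).
r = √101 ≈ 10.05.

10.05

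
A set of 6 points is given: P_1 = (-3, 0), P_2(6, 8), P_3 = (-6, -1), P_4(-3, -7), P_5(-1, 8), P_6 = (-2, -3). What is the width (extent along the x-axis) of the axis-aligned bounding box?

12

max x = 6, min x = -6, so width = 12.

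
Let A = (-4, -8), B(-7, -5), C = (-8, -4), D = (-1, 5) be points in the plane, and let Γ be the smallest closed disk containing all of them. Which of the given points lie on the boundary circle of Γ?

By Welzl's lemma the MEC is supported by two points (diametrically opposite) or three points (on a circumcircle).
The farthest pair is A–D with squared distance 178. The circle on this segment as diameter has centre (-2.5, -1.5) and r² = 178/4 = 44.5.
Check B: distance² to centre = 32.5 ≤ 44.5, so it lies inside.
All remaining points lie in this disk, and no smaller disk contains both endpoints, so this is the minimum enclosing circle.
The points at distance exactly r from the centre are A, D — 2 points.

A, D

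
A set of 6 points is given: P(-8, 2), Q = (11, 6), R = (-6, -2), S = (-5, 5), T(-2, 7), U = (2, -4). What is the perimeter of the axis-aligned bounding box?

Width = max x − min x = 11 − (-8) = 19.
Height = max y − min y = 7 − (-4) = 11.
Perimeter = 2(19 + 11) = 60.

60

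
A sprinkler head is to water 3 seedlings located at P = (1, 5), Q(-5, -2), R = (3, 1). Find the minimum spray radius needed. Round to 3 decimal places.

4.635

Side lengths²: PQ² = 85, PR² = 20, QR² = 73.
Since PQ² = 85 < 73 + 20 = 93, the triangle is acute, so the smallest enclosing circle is the circumcircle.
Circumcentre = (-31/19, 45/38), r² = 31025/1444.
r = √(31025/1444) ≈ 4.635.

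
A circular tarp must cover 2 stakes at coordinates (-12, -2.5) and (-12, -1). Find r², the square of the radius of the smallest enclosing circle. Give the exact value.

The smallest circle enclosing two points has them as diameter endpoints.
Centre = midpoint = (-12, -1.75); r² = |(-12, -2.5)−(-12, -1)|²/4 = 2.25/4 = 0.5625.

0.5625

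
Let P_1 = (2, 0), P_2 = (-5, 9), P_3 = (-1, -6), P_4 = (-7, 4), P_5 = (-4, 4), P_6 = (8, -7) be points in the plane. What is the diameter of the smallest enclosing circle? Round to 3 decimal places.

By Welzl's lemma the MEC is supported by two points (diametrically opposite) or three points (on a circumcircle).
The farthest pair is P_2–P_6 with squared distance 425. The circle on this segment as diameter has centre (1.5, 1) and r² = 425/4 = 106.25.
Check P_1: distance² to centre = 1.25 ≤ 106.25, so it lies inside.
All remaining points lie in this disk, and no smaller disk contains both endpoints, so this is the minimum enclosing circle.
Diameter = 2r = 2√(106.25) ≈ 20.616.

20.616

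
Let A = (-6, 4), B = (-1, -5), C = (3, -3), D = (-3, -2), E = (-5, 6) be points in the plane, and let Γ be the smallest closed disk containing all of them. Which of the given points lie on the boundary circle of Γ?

B, C, E

The minimum enclosing circle is determined by three boundary points: B, C, E.
Their circumcentre is (-79/52, 27/26) with r² = 99325/2704.
The farthest remaining point A is at distance² 78005/2704 ≤ 99325/2704.
The points at distance exactly r from the centre are B, C, E — 3 points.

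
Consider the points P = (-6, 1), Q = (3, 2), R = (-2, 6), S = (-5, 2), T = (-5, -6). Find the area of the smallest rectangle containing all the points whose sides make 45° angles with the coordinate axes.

In coordinates u = x + y, v = x − y the rectangle is axis-aligned; the map (x,y)→(u,v) scales areas by 2.
u-values: -5, 5, 4, -3, -11; range = 5 − (-11) = 16.
v-values: -7, 1, -8, -7, 1; range = 1 − (-8) = 9.
Area = (16 × 9) / 2 = 72.

72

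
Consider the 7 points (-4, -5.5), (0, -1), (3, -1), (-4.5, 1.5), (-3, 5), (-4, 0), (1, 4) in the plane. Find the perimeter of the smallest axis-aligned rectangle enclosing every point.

36

Width = max x − min x = 3 − (-4.5) = 7.5.
Height = max y − min y = 5 − (-5.5) = 10.5.
Perimeter = 2(7.5 + 10.5) = 36.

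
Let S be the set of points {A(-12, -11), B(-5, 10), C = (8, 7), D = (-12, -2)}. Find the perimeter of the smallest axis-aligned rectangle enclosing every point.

82

Width = max x − min x = 8 − (-12) = 20.
Height = max y − min y = 10 − (-11) = 21.
Perimeter = 2(20 + 21) = 82.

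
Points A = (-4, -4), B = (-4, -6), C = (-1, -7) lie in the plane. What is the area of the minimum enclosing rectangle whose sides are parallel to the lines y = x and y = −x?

6

In coordinates u = x + y, v = x − y the rectangle is axis-aligned; the map (x,y)→(u,v) scales areas by 2.
u-values: -8, -10, -8; range = -8 − (-10) = 2.
v-values: 0, 2, 6; range = 6 − 0 = 6.
Area = (2 × 6) / 2 = 6.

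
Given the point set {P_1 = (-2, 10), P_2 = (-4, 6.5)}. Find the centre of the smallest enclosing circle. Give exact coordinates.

The smallest circle enclosing two points has them as diameter endpoints.
Centre = midpoint = (-3, 8.25); r² = |P_1P_2|²/4 = 16.25/4 = 4.0625.
Centre = (-3, 8.25).

(-3, 8.25)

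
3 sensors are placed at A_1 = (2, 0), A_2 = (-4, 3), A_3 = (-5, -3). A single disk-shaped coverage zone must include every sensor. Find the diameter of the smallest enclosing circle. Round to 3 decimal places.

7.968

Side lengths²: A_1A_2² = 45, A_1A_3² = 58, A_2A_3² = 37.
Since A_1A_3² = 58 < 45 + 37 = 82, the triangle is acute, so the smallest enclosing circle is the circumcircle.
Circumcentre = (-51/26, -11/26), r² = 5365/338.
Diameter = 2r = 2√(5365/338) ≈ 7.968.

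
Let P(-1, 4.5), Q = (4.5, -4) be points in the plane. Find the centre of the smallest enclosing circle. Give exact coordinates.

(1.75, 0.25)

The smallest circle enclosing two points has them as diameter endpoints.
Centre = midpoint = (1.75, 0.25); r² = |PQ|²/4 = 102.5/4 = 25.625.
Centre = (1.75, 0.25).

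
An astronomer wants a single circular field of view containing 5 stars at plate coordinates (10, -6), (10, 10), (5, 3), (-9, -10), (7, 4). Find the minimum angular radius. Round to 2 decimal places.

A smallest enclosing disk is always determined by at most three of the input points on its boundary.
The farthest pair is (10, 10)–(-9, -10) with squared distance 761. The circle on this segment as diameter has centre (0.5, 0) and r² = 761/4 = 190.25.
Check (10, -6): distance² to centre = 126.25 ≤ 190.25, so it lies inside.
All remaining points lie in this disk, and no smaller disk contains both endpoints, so this is the minimum enclosing circle.
r = √(190.25) ≈ 13.79.

13.79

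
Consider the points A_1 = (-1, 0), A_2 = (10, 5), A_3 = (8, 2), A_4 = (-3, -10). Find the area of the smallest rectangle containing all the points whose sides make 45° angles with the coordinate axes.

In coordinates u = x + y, v = x − y the rectangle is axis-aligned; the map (x,y)→(u,v) scales areas by 2.
u-values: -1, 15, 10, -13; range = 15 − (-13) = 28.
v-values: -1, 5, 6, 7; range = 7 − (-1) = 8.
Area = (28 × 8) / 2 = 112.

112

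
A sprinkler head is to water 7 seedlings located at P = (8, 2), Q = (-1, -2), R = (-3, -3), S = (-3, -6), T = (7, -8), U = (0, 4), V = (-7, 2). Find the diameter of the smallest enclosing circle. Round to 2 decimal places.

A smallest enclosing disk is always determined by at most three of the input points on its boundary.
The minimum enclosing circle is determined by three boundary points: P, T, V.
Their circumcentre is (0.5, -2.3) with r² = 74.74.
The farthest remaining point U is at distance² 39.94 ≤ 74.74.
Diameter = 2r = 2√(74.74) ≈ 17.29.

17.29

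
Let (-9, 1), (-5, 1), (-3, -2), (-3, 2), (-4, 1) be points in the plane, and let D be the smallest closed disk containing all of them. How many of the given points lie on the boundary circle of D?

The minimum enclosing circle of a finite set is fixed by two of the points (as a diameter) or three (as a circumcircle).
The minimum enclosing circle is determined by three boundary points: (-9, 1), (-3, -2), (-3, 2).
Their circumcentre is (-5.75, 0) with r² = 11.5625.
The farthest remaining point (-4, 1) is at distance² 4.0625 ≤ 11.5625.
The points at distance exactly r from the centre are (-9, 1), (-3, -2), (-3, 2) — 3 points.

3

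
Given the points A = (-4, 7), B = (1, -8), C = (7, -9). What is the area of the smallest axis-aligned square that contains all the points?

The bounding box has width 11 and height 16.
An axis-aligned square enclosing the set must have side ≥ max(width, height).
So the minimum side is max(11, 16) = 16.
Area = 16² = 256.

256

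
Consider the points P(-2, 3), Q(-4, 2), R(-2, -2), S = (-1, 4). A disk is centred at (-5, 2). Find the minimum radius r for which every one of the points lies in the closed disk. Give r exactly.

5

The required radius is the distance from (-5, 2) to the farthest point.
Squared distances: 10, 1, 25, 20.
Maximum is 25, attained at R.
r = √25 = 5.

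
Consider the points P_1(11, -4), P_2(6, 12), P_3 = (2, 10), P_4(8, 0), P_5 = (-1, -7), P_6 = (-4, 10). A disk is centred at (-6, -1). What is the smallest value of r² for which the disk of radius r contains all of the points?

313

The required radius is the distance from (-6, -1) to the farthest point.
Squared distances: 298, 313, 185, 197, 61, 125.
Maximum is 313, attained at P_2.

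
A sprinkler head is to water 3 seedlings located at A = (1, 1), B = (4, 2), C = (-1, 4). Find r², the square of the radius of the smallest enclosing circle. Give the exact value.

Side lengths²: AB² = 10, AC² = 13, BC² = 29.
Since BC² = 29 ≥ 13 + 10 = 23, the angle opposite BC is not acute, so the smallest enclosing circle has BC as diameter.
Centre = midpoint of BC = (1.5, 3), r² = 29/4 = 7.25.

7.25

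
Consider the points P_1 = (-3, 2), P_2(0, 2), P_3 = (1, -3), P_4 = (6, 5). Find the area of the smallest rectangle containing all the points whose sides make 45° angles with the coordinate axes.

58.5

In coordinates u = x + y, v = x − y the rectangle is axis-aligned; the map (x,y)→(u,v) scales areas by 2.
u-values: -1, 2, -2, 11; range = 11 − (-2) = 13.
v-values: -5, -2, 4, 1; range = 4 − (-5) = 9.
Area = (13 × 9) / 2 = 58.5.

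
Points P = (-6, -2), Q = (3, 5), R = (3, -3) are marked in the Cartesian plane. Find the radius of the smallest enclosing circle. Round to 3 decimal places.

5.736

Side lengths²: PQ² = 130, PR² = 82, QR² = 64.
Since PQ² = 130 < 82 + 64 = 146, the triangle is acute, so the smallest enclosing circle is the circumcircle.
Circumcentre = (-10/9, 1), r² = 2665/81.
r = √(2665/81) ≈ 5.736.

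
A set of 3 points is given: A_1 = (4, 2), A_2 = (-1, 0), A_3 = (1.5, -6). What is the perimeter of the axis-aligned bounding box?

26

Width = max x − min x = 4 − (-1) = 5.
Height = max y − min y = 2 − (-6) = 8.
Perimeter = 2(5 + 8) = 26.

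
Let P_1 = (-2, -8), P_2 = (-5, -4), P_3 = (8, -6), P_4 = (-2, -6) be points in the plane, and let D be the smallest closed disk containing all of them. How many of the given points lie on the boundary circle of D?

2

The minimum enclosing circle of a finite set is fixed by two of the points (as a diameter) or three (as a circumcircle).
The farthest pair is P_2–P_3 with squared distance 173. The circle on this segment as diameter has centre (1.5, -5) and r² = 173/4 = 43.25.
Check P_1: distance² to centre = 21.25 ≤ 43.25, so it lies inside.
All remaining points lie in this disk, and no smaller disk contains both endpoints, so this is the minimum enclosing circle.
The points at distance exactly r from the centre are P_2, P_3 — 2 points.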